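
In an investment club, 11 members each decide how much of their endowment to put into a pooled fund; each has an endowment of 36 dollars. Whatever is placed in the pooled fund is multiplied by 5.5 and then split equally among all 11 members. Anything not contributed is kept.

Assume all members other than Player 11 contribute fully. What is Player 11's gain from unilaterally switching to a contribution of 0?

Switching from a contribution of 36 to 0 lets Player 11 keep an extra 36 dollars, but lowers the pooled fund by 36, which costs Player 11 their own share of that drop: 5.5/11 × 36 = 18.00.
Net gain = 36 − 18.00 = 18.00. The private return per contributed unit (0.5000) is below 1, so free-riding is indeed the best response regardless of what the others do.

18.00 dollars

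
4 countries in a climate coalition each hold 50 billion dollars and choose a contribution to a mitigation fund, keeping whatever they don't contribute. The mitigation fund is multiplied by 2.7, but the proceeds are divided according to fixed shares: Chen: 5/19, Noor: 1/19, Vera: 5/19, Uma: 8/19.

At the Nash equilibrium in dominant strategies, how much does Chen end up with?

For player j, contributing a unit is worthwhile iff 2.7 × (j's share) ≥ 1, i.e. iff j's share is at least 0.3704.
Only Uma (8/19) clears that bar, contributing 50; the remaining 3 contribute 0. Total contributed: 50.
Chen keeps 50 and receives 2.7 × 50 × 5/19 = 35.53 from the mitigation fund, for a payoff of 85.53.

85.53 billion dollars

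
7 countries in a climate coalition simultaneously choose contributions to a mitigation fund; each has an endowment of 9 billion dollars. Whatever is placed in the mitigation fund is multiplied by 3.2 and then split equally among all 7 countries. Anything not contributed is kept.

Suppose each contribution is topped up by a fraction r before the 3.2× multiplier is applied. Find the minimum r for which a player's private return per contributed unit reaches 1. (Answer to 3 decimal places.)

1.188

With matching at rate r, one contributed unit becomes (1 + r) in the mitigation fund and returns 3.2 × (1 + r) / 7 to the contributor.
Setting this equal to 1: 1 + r = 7/3.2 = 2.1875.
So the minimum matching rate is r = 2.1875 − 1 = 1.188.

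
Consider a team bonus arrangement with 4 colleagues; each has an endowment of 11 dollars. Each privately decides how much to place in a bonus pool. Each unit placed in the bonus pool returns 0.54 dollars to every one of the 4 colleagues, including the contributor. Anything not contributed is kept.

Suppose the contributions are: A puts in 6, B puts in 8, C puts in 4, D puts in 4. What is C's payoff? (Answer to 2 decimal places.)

Total contributed: 6 + 8 + 4 + 4 = 22.
Each receives 0.54 × 22 = 11.88 from the bonus pool.
C keeps 11 − 4 = 7, so C's payoff is 7 + 11.88 = 18.88.

18.88 dollars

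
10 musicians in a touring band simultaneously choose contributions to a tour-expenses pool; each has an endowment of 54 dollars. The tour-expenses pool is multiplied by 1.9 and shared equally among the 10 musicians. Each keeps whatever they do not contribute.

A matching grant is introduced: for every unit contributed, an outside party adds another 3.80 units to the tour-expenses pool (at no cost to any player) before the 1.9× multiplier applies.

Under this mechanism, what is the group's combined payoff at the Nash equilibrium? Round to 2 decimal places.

Even with the mechanism, each unit contributed returns only 1.9 × 4.80 / 10 = 0.9120 per unit of net cost, so contributing nothing is still dominant.
At the Nash equilibrium no one contributes; group total payoff = 10 × 54 = 540.

540.00 dollars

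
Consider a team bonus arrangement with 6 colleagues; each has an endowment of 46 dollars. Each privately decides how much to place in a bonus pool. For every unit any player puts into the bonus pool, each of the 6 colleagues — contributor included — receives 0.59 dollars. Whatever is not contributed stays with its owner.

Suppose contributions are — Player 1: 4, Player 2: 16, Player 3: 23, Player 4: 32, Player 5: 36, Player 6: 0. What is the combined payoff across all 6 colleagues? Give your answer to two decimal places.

Total contributed: 4 + 16 + 23 + 32 + 36 + 0 = 111; total kept: 6 × 46 − 111 = 165.
The bonus pool pays out 0.59 × 6 × 111 = 392.94 in aggregate.
Group total = 165 + 392.94 = 557.94.

557.94 dollars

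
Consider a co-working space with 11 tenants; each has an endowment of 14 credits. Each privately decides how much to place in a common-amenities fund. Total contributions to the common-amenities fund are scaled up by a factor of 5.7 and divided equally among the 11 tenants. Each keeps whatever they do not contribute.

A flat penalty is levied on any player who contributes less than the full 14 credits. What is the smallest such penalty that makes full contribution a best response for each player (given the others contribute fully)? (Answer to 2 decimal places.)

6.75 credits

Given the others contribute fully, the best deviation is to contribute 0 (any partial contribution still incurs the fine and gives up units whose private return 0.5182 is below 1).
Deviating from 14 to 0 saves 14 credits but forfeits the deviator's share of the drop in the common-amenities fund: 5.7/11 × 14 = 7.25.
So the deviation gain is 14 − 7.25 = 6.75, and the fine must be at least 6.75 credits to wipe it out.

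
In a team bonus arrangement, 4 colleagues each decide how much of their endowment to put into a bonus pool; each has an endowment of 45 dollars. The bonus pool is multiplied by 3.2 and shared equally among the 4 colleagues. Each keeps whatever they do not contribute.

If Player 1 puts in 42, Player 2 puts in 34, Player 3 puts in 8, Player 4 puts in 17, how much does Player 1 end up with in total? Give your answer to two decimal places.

83.80 dollars

Total contributed: 42 + 34 + 8 + 17 = 101.
Each receives 3.2 × 101 / 4 = 80.80 from the bonus pool.
Player 1 keeps 45 − 42 = 3, so Player 1's payoff is 3 + 80.80 = 83.80.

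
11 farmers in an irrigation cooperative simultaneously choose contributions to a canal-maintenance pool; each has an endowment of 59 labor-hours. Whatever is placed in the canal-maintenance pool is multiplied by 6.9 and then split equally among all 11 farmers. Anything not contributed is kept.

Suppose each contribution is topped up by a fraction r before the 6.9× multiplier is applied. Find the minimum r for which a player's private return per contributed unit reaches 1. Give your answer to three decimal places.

0.594

With matching at rate r, one contributed unit becomes (1 + r) in the canal-maintenance pool and returns 6.9 × (1 + r) / 11 to the contributor.
Setting this equal to 1: 1 + r = 11/6.9 = 1.5942.
So the minimum matching rate is r = 1.5942 − 1 = 0.594.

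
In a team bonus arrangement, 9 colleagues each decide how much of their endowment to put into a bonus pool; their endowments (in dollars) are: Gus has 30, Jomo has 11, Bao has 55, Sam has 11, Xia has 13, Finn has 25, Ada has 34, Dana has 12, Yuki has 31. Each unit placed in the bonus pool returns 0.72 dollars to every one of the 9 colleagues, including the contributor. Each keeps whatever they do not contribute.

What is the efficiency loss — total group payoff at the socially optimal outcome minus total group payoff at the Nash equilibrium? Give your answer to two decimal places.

The private return per contributed unit is 0.72 < 1 for everyone, so the Nash equilibrium is zero contribution and the group total is Σ E_j = 30 + 11 + 55 + 11 + 13 + 25 + 34 + 12 + 31 = 222.
Each contributed unit returns 6.480 to the group, so the social optimum is full contribution by everyone: group total = 6.480 × 222 = 1438.56.
Efficiency loss = (6.480 − 1) × 222 = 1216.56.

1216.56 dollars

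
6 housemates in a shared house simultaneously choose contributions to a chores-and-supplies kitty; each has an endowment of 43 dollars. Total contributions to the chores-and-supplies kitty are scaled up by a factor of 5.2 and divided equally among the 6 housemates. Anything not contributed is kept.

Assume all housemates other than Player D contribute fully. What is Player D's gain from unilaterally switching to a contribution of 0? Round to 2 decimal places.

5.73 dollars

Switching from a contribution of 43 to 0 lets Player D keep an extra 43 dollars, but lowers the chores-and-supplies kitty by 43, which costs Player D their own share of that drop: 5.2/6 × 43 = 37.27.
Net gain = 43 − 37.27 = 5.73. The private return per contributed unit (0.8667) is below 1, so free-riding is indeed the best response regardless of what the others do.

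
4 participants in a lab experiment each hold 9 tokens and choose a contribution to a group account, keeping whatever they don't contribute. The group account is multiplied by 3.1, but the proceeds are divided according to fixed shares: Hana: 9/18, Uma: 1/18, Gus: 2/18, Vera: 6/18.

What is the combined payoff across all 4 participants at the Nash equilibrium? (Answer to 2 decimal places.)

73.80 tokens

Player j's private return per contributed unit is 3.1 × (j's share). Contributing is weakly dominant for j when that share is at least 1/3.1 = 0.3226, and contributing 0 is dominant otherwise.
Hana and Vera are above the threshold, contributing 9 each; the remaining 2 contribute 0. Total contributed: 18.
The group account pays out 3.1 × 18 = 55.80 in total (split across the unequal shares, but the aggregate is all that matters for the group sum).
The 2 free-riders keep 9 each, adding 18. Group total = 18 + 55.80 = 73.80.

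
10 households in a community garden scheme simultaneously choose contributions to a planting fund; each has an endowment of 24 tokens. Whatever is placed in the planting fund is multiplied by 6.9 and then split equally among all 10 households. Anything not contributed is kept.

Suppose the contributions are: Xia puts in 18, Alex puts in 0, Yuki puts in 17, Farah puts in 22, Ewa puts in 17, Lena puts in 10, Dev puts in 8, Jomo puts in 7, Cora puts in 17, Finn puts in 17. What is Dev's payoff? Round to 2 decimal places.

Total contributed: 18 + 0 + 17 + 22 + 17 + 10 + 8 + 7 + 17 + 17 = 133.
Each receives 6.9 × 133 / 10 = 91.77 from the planting fund.
Dev keeps 24 − 8 = 16, so Dev's payoff is 16 + 91.77 = 107.77.

107.77 tokens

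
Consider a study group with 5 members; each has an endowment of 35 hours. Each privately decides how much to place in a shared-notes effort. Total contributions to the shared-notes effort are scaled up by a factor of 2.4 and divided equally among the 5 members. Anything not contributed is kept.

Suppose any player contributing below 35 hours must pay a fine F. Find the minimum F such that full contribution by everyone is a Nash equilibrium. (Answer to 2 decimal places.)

18.20 hours

Given the others contribute fully, the best deviation is to contribute 0 (any partial contribution still incurs the fine and gives up units whose private return 0.4800 is below 1).
Deviating from 35 to 0 saves 35 hours but forfeits the deviator's share of the drop in the shared-notes effort: 2.4/5 × 35 = 16.80.
So the deviation gain is 35 − 16.80 = 18.20, and the fine must be at least 18.20 hours to wipe it out.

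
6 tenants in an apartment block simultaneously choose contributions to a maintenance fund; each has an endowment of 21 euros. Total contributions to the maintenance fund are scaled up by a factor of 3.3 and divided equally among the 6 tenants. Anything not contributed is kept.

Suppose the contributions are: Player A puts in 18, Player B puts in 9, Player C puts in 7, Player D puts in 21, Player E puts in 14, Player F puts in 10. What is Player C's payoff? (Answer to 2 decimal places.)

Total contributed: 18 + 9 + 7 + 21 + 14 + 10 = 79.
Each receives 3.3 × 79 / 6 = 43.45 from the maintenance fund.
Player C keeps 21 − 7 = 14, so Player C's payoff is 14 + 43.45 = 57.45.

57.45 euros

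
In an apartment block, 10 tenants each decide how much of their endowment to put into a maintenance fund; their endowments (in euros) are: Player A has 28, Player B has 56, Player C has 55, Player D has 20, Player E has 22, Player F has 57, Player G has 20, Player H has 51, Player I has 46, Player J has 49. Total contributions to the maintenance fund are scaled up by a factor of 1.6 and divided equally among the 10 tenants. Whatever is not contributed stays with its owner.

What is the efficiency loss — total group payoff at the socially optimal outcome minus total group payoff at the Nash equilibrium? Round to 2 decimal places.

242.40 euros

The private return per contributed unit is 1.6/10 = 0.1600 < 1 for every player regardless of endowment, so the Nash equilibrium is zero contribution and the group total is Σ E_j = 28 + 56 + 55 + 20 + 22 + 57 + 20 + 51 + 46 + 49 = 404.
Each contributed unit returns 1.600 to the group, so the social optimum is full contribution by everyone: group total = 1.600 × 404 = 646.40.
Efficiency loss = (1.600 − 1) × 404 = 242.40.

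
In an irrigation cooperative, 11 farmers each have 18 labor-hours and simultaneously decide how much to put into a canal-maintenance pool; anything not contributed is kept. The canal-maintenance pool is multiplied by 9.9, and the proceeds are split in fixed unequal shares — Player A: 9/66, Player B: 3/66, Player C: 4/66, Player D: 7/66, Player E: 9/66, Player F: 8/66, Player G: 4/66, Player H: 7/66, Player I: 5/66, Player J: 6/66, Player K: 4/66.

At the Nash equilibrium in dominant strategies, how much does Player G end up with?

72.00 labor-hours

Player j's private return per contributed unit is 9.9 × (j's share). Contributing is weakly dominant for j when that share is at least 1/9.9 = 0.1010, and contributing 0 is dominant otherwise.
Player A, Player D, Player E, Player F and Player H are above the threshold, contributing 18 each; the remaining 6 contribute 0. Total contributed: 90.
Player G keeps 18 and receives 9.9 × 90 × 4/66 = 54.00 from the canal-maintenance pool, for a payoff of 72.00.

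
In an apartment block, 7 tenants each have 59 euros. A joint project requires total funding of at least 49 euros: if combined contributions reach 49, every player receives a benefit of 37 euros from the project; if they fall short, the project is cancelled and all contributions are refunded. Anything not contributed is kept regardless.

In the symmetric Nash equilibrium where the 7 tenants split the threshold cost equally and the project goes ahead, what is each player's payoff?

Equal share of the threshold: 49/7 = 7.
At this profile no one gains by cutting their contribution: any cut drops the total below 49, the project is cancelled, contributions are refunded, and the deviator ends with 59, which is less than 59 − 7 + 37 = 89. Contributing more than 7 just wastes the excess. So contributing exactly 7 is a best response.
Each player's payoff: 59 − 7 + 37 = 89.

89 euros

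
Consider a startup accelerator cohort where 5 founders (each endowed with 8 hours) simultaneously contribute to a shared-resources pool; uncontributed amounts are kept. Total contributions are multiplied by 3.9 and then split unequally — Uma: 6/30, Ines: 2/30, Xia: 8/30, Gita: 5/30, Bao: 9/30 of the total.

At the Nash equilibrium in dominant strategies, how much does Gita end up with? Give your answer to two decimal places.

18.40 hours

Player j's private return per contributed unit is 3.9 × (j's share). Contributing is weakly dominant for j when that share is at least 1/3.9 = 0.2564, and contributing 0 is dominant otherwise.
Xia and Bao are above the threshold, contributing 8 each; the remaining 3 contribute 0. Total contributed: 16.
Gita keeps 8 and receives 3.9 × 16 × 5/30 = 10.40 from the shared-resources pool, for a payoff of 18.40.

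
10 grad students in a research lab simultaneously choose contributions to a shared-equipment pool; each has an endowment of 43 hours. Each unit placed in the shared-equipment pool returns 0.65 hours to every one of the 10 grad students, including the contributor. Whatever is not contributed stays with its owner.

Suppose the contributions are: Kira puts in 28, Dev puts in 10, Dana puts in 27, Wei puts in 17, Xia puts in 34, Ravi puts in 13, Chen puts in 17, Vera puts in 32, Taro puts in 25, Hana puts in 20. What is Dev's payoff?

177.95 hours

Total contributed: 28 + 10 + 27 + 17 + 34 + 13 + 17 + 32 + 25 + 20 = 223.
Each receives 0.65 × 223 = 144.95 from the shared-equipment pool.
Dev keeps 43 − 10 = 33, so Dev's payoff is 33 + 144.95 = 177.95.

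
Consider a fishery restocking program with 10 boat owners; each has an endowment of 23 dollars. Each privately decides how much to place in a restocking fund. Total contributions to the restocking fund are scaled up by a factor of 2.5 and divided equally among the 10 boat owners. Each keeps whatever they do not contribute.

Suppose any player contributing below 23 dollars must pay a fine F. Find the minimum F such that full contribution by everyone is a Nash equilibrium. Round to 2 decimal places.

Given the others contribute fully, the best deviation is to contribute 0 (any partial contribution still incurs the fine and gives up units whose private return 0.2500 is below 1).
Deviating from 23 to 0 saves 23 dollars but forfeits the deviator's share of the drop in the restocking fund: 2.5/10 × 23 = 5.75.
So the deviation gain is 23 − 5.75 = 17.25, and the fine must be at least 17.25 dollars to wipe it out.

17.25 dollars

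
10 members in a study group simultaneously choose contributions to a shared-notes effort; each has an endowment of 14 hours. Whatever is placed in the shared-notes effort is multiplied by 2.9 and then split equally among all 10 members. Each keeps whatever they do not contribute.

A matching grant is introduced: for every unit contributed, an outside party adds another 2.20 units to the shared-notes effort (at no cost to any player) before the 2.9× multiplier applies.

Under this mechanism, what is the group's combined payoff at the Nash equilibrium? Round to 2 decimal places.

The effective private return is 2.9 × 3.20 / 10 = 0.9280, which is still under 1, so the mechanism doesn't change anyone's dominant strategy: zero contribution.
Everyone keeps their endowment and the group total is 10 × 14 = 140.

140.00 hours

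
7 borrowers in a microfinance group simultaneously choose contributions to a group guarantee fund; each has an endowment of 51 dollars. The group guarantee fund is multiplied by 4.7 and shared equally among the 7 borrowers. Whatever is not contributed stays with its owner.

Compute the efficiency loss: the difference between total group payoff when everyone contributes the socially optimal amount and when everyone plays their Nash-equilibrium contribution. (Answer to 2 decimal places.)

1320.90 dollars

Each contributed unit returns 4.7/7 = 0.6714 to its contributor — below 1 — so contributing 0 is dominant for every player. At the Nash equilibrium everyone keeps their 51, and the group total is 7 × 51 = 357.
Each contributed unit returns 4.700 to the group as a whole (0.6714 to each of 7 players), which exceeds 1, so the social optimum is full contribution: group total = 4.700 × 357 = 1677.90.
Efficiency loss = 1677.90 − 357 = 1320.90.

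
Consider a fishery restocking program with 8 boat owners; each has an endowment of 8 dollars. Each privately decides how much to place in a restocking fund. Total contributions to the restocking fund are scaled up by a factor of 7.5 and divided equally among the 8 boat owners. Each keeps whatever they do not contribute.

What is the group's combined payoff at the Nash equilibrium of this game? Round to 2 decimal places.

64.00 dollars

Each contributed unit returns 7.5/8 = 0.9375 to its contributor — below 1 — so contributing 0 is dominant for every player. At the Nash equilibrium everyone keeps their 8, and the group total is 8 × 8 = 64.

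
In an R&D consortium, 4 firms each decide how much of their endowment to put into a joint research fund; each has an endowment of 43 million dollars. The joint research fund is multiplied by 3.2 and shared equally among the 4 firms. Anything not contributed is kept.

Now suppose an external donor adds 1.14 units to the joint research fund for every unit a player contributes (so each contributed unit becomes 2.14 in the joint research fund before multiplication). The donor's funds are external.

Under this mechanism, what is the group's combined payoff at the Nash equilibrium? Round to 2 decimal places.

1177.86 million dollars

The effective private return per unit is now 3.2 × 2.14 / 4 = 1.7120 > 1, so every player's dominant strategy flips to full contribution.
At the Nash equilibrium everyone contributes 43. Group total payoff = 3.2 × 2.14 × 172 = 1177.86.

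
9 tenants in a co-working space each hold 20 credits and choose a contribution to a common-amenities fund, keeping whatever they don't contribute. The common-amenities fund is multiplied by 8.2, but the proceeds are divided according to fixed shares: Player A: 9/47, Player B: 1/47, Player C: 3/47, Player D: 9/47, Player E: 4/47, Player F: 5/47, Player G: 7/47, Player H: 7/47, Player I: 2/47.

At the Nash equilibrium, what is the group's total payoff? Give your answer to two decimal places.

Each unit j contributes comes back to j as 8.2 × (j's share), so j prefers to contribute only if that share exceeds 1/8.2 = 0.1220; otherwise keeping the unit dominates.
The shares above 0.1220 belong to Player A, Player D, Player G and Player H, contributing 20 each; the remaining 5 contribute 0. Total contributed: 80.
The common-amenities fund pays out 8.2 × 80 = 656.00 in total (split across the unequal shares, but the aggregate is all that matters for the group sum).
The 5 free-riders keep 20 each, adding 100. Group total = 100 + 656.00 = 756.00.

756.00 credits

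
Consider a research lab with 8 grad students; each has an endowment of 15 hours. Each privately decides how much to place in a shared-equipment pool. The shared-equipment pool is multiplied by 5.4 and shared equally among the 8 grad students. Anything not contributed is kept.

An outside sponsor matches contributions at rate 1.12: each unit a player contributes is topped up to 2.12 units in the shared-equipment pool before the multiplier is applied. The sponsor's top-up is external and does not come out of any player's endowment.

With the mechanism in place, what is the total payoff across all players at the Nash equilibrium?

1373.76 hours

Under the mechanism each unit contributed yields 5.4 × 2.12 / 8 = 1.4310 back to its contributor per unit of net cost, which exceeds 1, making full contribution the dominant choice for everyone.
So the Nash equilibrium is full contribution by all 8; the group earns 5.4 × 2.12 × 120 = 1373.76.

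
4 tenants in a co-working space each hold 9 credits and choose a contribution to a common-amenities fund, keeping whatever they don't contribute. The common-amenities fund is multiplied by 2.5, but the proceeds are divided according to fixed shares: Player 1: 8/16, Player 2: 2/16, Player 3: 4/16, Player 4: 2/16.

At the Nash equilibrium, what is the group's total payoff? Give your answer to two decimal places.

49.50 credits

A player with share s gets back 2.5·s per unit contributed, so full contribution is dominant for anyone with s > 1/2.5 = 0.4000 and zero contribution is dominant for anyone below.
Player 1 alone (share 8/16) is above the threshold, contributing 9; the remaining 3 contribute 0. Total contributed: 9.
The common-amenities fund pays out 2.5 × 9 = 22.50 in total (split across the unequal shares, but the aggregate is all that matters for the group sum).
The 3 free-riders keep 9 each, adding 27. Group total = 27 + 22.50 = 49.50.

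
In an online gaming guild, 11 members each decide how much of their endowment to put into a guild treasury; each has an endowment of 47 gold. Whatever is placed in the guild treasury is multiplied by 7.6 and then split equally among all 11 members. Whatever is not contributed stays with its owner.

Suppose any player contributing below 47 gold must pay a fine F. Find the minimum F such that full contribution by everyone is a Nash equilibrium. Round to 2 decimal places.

14.53 gold

Given the others contribute fully, the best deviation is to contribute 0 (any partial contribution still incurs the fine and gives up units whose private return 0.6909 is below 1).
Deviating from 47 to 0 saves 47 gold but forfeits the deviator's share of the drop in the guild treasury: 7.6/11 × 47 = 32.47.
So the deviation gain is 47 − 32.47 = 14.53, and the fine must be at least 14.53 gold to wipe it out.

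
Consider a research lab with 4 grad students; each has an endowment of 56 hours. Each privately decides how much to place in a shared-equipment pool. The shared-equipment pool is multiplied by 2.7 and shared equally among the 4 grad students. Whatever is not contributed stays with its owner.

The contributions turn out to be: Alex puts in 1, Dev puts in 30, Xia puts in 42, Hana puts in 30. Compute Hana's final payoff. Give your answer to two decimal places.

Total contributed: 1 + 30 + 42 + 30 = 103.
Each receives 2.7 × 103 / 4 = 69.53 from the shared-equipment pool.
Hana keeps 56 − 30 = 26, so Hana's payoff is 26 + 69.53 = 95.53.

95.53 hours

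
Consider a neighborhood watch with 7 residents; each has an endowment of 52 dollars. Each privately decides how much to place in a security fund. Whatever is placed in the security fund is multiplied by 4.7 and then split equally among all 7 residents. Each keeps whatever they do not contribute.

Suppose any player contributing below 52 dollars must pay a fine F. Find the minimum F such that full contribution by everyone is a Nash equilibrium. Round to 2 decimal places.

Given the others contribute fully, the best deviation is to contribute 0 (any partial contribution still incurs the fine and gives up units whose private return 0.6714 is below 1).
Deviating from 52 to 0 saves 52 dollars but forfeits the deviator's share of the drop in the security fund: 4.7/7 × 52 = 34.91.
So the deviation gain is 52 − 34.91 = 17.09, and the fine must be at least 17.09 dollars to wipe it out.

17.09 dollars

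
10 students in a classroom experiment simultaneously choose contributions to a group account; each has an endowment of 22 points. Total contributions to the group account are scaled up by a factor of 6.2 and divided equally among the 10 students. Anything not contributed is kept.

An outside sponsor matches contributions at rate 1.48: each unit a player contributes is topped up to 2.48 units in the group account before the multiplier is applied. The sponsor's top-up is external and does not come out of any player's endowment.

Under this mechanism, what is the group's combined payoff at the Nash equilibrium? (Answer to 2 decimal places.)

3382.72 points

The effective private return per unit is now 6.2 × 2.48 / 10 = 1.5376 > 1, so every player's dominant strategy flips to full contribution.
So the Nash equilibrium is full contribution by all 10; the group earns 6.2 × 2.48 × 220 = 3382.72.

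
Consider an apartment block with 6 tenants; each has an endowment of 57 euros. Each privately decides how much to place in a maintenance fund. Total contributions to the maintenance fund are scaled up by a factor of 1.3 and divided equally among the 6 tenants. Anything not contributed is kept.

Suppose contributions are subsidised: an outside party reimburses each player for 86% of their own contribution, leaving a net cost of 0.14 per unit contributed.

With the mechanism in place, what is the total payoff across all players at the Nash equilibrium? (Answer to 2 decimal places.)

738.72 euros

With the mechanism, a contributed unit returns (1.3/6) / 0.14 = 1.5476 per unit of net cost to the contributor — now above 1 — so contributing fully is weakly dominant for every player.
At the Nash equilibrium everyone contributes 57. Group total payoff = 6 × (57 × 0.86 + 1.3 × 57) = 738.72.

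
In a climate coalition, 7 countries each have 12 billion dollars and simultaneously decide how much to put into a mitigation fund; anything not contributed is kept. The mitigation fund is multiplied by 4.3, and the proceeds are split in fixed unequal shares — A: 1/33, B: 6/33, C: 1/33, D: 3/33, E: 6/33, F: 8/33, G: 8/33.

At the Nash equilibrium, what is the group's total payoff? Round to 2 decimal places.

For player j, contributing a unit is worthwhile iff 4.3 × (j's share) ≥ 1, i.e. iff j's share is at least 0.2326.
The shares above 0.2326 belong to F and G, contributing 12 each; the remaining 5 contribute 0. Total contributed: 24.
The mitigation fund pays out 4.3 × 24 = 103.20 in total (split across the unequal shares, but the aggregate is all that matters for the group sum).
The 5 free-riders keep 12 each, adding 60. Group total = 60 + 103.20 = 163.20.

163.20 billion dollars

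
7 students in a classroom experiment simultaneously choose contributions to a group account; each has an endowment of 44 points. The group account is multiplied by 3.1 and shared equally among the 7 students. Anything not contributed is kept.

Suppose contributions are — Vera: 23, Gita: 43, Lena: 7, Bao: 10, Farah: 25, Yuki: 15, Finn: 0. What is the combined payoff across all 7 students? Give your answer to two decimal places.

Total contributed: 23 + 43 + 7 + 10 + 25 + 15 + 0 = 123; total kept: 7 × 44 − 123 = 185.
The group account pays out 3.1 × 123 = 381.30 in aggregate.
Group total = 185 + 381.30 = 566.30.

566.30 points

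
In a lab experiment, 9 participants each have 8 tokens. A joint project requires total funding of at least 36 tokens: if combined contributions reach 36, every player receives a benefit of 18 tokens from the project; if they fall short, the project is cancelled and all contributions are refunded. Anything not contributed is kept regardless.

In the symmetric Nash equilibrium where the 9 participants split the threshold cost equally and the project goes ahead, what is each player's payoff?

Equal share of the threshold: 36/9 = 4.
At this profile no one gains by cutting their contribution: any cut drops the total below 36, the project is cancelled, contributions are refunded, and the deviator ends with 8, which is less than 8 − 4 + 18 = 22. Contributing more than 4 just wastes the excess. So contributing exactly 4 is a best response.
Each player's payoff: 8 − 4 + 18 = 22.

22 tokens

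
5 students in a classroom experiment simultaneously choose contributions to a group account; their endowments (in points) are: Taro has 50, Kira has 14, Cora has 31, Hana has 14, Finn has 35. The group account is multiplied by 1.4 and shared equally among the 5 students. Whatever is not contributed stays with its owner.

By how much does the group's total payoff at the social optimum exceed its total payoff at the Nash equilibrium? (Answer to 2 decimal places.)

57.60 points

The private return per contributed unit is 1.4/5 = 0.2800 < 1 for every player regardless of endowment, so the Nash equilibrium is zero contribution and the group total is Σ E_j = 50 + 14 + 31 + 14 + 35 = 144.
Each contributed unit returns 1.400 to the group, so the social optimum is full contribution by everyone: group total = 1.400 × 144 = 201.60.
Efficiency loss = (1.400 − 1) × 144 = 57.60.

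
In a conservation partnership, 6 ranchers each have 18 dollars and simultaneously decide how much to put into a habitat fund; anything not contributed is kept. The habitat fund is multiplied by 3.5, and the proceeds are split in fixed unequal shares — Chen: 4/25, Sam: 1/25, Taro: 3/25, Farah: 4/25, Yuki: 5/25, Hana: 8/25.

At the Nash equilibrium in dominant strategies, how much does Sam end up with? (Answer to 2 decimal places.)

20.52 dollars

For player j, contributing a unit is worthwhile iff 3.5 × (j's share) ≥ 1, i.e. iff j's share is at least 0.2857.
Hana alone (share 8/25) is above the threshold, contributing 18; the remaining 5 contribute 0. Total contributed: 18.
Sam keeps 18 and receives 3.5 × 18 × 1/25 = 2.52 from the habitat fund, for a payoff of 20.52.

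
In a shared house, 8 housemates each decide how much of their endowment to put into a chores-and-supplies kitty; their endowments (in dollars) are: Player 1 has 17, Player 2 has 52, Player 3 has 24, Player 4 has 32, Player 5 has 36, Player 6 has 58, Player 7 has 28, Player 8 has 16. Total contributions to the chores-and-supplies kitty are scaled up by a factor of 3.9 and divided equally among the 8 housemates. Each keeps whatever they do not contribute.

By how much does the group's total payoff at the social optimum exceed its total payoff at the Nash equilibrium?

762.70 dollars

The private return per contributed unit is 3.9/8 = 0.4875 < 1 for every player regardless of endowment, so the Nash equilibrium is zero contribution and the group total is Σ E_j = 17 + 52 + 24 + 32 + 36 + 58 + 28 + 16 = 263.
Each contributed unit returns 3.900 to the group, so the social optimum is full contribution by everyone: group total = 3.900 × 263 = 1025.70.
Efficiency loss = (3.900 − 1) × 263 = 762.70.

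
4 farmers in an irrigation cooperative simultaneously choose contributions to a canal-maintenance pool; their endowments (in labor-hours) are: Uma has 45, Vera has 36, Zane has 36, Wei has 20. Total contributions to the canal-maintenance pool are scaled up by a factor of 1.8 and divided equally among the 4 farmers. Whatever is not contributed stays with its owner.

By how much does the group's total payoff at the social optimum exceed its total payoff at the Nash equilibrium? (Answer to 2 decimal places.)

The private return per contributed unit is 1.8/4 = 0.4500 < 1 for every player regardless of endowment, so the Nash equilibrium is zero contribution and the group total is Σ E_j = 45 + 36 + 36 + 20 = 137.
Each contributed unit returns 1.800 to the group, so the social optimum is full contribution by everyone: group total = 1.800 × 137 = 246.60.
Efficiency loss = (1.800 − 1) × 137 = 109.60.

109.60 labor-hours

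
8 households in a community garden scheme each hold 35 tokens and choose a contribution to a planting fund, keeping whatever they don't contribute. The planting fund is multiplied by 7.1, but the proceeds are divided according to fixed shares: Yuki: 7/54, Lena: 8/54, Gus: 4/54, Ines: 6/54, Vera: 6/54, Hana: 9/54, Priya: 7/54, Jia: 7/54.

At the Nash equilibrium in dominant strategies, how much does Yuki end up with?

99.43 tokens

Player j's private return per contributed unit is 7.1 × (j's share). Contributing is weakly dominant for j when that share is at least 1/7.1 = 0.1408, and contributing 0 is dominant otherwise.
The shares above 0.1408 belong to Lena and Hana, contributing 35 each; the remaining 6 contribute 0. Total contributed: 70.
Yuki keeps 35 and receives 7.1 × 70 × 7/54 = 64.43 from the planting fund, for a payoff of 99.43.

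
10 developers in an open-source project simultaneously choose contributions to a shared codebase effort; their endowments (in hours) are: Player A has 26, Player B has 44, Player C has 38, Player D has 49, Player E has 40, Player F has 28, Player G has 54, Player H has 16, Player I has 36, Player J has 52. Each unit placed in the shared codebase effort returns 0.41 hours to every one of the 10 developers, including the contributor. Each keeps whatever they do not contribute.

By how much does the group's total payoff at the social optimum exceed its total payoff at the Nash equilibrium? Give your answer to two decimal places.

1187.30 hours

The private return per contributed unit is 0.41 < 1 for everyone, so the Nash equilibrium is zero contribution and the group total is Σ E_j = 26 + 44 + 38 + 49 + 40 + 28 + 54 + 16 + 36 + 52 = 383.
Each contributed unit returns 4.100 to the group, so the social optimum is full contribution by everyone: group total = 4.100 × 383 = 1570.30.
Efficiency loss = (4.100 − 1) × 383 = 1187.30.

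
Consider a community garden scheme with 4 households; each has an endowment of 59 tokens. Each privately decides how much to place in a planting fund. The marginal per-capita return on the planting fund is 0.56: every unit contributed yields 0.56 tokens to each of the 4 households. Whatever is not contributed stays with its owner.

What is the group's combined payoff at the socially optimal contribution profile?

528.64 tokens

Each contributed unit returns 2.240 to the group as a whole (0.56 to each of 4 players), which exceeds 1, so the social optimum is full contribution: group total = 2.240 × 236 = 528.64.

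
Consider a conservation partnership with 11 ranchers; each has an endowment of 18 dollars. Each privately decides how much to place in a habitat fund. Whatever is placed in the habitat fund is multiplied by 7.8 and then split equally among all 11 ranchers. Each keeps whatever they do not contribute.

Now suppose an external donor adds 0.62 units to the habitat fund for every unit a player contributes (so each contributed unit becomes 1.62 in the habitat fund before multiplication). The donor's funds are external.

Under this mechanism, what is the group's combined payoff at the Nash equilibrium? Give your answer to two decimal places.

2501.93 dollars

The effective private return per unit is now 7.8 × 1.62 / 11 = 1.1487 > 1, so every player's dominant strategy flips to full contribution.
So the Nash equilibrium is full contribution by all 11; the group earns 7.8 × 1.62 × 198 = 2501.93.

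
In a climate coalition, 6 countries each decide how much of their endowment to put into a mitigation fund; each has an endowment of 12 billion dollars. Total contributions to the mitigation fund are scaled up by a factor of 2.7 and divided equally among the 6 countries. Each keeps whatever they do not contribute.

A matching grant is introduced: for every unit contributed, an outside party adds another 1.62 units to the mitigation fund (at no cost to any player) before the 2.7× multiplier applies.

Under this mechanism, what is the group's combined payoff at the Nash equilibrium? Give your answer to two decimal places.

Under the mechanism each unit contributed yields 2.7 × 2.62 / 6 = 1.1790 back to its contributor per unit of net cost, which exceeds 1, making full contribution the dominant choice for everyone.
So the Nash equilibrium is full contribution by all 6; the group earns 2.7 × 2.62 × 72 = 509.33.

509.33 billion dollars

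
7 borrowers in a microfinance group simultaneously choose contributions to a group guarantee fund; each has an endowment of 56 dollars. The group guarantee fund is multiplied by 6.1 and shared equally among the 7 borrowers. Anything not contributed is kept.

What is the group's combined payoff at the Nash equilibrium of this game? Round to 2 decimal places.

Each contributed unit returns 6.1/7 = 0.8714 to its contributor — below 1 — so contributing 0 is dominant for every player. At the Nash equilibrium everyone keeps their 56, and the group total is 7 × 56 = 392.

392.00 dollars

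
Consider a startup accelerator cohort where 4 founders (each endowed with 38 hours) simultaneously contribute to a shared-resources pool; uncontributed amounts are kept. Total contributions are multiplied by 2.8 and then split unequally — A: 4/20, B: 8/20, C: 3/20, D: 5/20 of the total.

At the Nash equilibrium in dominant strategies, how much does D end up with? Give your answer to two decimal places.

A player with share s gets back 2.8·s per unit contributed, so full contribution is dominant for anyone with s > 1/2.8 = 0.3571 and zero contribution is dominant for anyone below.
Only B (8/20) clears that bar, contributing 38; the remaining 3 contribute 0. Total contributed: 38.
D keeps 38 and receives 2.8 × 38 × 5/20 = 26.60 from the shared-resources pool, for a payoff of 64.60.

64.60 hours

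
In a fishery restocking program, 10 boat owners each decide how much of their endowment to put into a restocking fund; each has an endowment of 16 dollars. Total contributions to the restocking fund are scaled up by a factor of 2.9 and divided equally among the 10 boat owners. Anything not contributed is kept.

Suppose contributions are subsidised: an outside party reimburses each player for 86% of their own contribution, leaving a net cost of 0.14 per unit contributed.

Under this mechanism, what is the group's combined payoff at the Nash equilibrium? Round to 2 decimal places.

601.60 dollars

The effective private return per unit is now (2.9/10) / 0.14 = 2.0714 > 1, so every player's dominant strategy flips to full contribution.
So the Nash equilibrium is full contribution by all 10; the group earns 10 × (16 × 0.86 + 2.9 × 16) = 601.60.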